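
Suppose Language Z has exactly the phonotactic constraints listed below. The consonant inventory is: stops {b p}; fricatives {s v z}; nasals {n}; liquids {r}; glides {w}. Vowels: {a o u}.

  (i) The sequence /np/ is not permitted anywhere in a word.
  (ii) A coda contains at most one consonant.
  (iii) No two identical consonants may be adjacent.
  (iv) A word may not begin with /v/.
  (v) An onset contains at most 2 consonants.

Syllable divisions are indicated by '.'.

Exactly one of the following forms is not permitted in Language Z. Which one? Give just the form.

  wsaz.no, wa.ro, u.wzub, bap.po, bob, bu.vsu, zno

wsaz.no — σ1 onset /ws/ (2C), coda /z/ ok; σ2 onset /n/, coda /∅/ ok → permitted
wa.ro — σ1 onset /w/, coda /∅/ ok; σ2 onset /r/, coda /∅/ ok → permitted
u.wzub — σ1 onset /∅/, coda /∅/ ok; σ2 onset /wz/ (2C), coda /b/ ok → permitted
bap.po — violates constraint (iii): adjacent identical consonants /pp/ → not permitted
bob — σ1 onset /b/, coda /b/ ok → permitted
bu.vsu — σ1 onset /b/, coda /∅/ ok; σ2 onset /vs/ (2C), coda /∅/ ok → permitted
zno — σ1 onset /zn/ (2C), coda /∅/ ok → permitted

bap.po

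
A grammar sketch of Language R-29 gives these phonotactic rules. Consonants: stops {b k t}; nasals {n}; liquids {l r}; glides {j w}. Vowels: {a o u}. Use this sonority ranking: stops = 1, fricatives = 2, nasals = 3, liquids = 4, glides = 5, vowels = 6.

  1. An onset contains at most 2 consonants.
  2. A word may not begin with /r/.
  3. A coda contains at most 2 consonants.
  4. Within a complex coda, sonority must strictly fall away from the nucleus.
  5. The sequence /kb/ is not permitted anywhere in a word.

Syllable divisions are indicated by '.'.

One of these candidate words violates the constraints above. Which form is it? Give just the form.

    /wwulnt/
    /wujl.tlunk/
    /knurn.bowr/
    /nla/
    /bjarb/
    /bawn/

/wwulnt/ — violates constraint 3: syllable 1 coda /lnt/ has 3 consonants (> 2) → not permitted
/wujl.tlunk/ — σ1 onset /w/, coda /jl/ (5→4 falls) ok; σ2 onset /tl/ (2C), coda /nk/ (3→1 falls) ok → permitted
/knurn.bowr/ — σ1 onset /kn/ (2C), coda /rn/ (4→3 falls) ok; σ2 onset /b/, coda /wr/ (5→4 falls) ok → permitted
/nla/ — σ1 onset /nl/ (2C), coda /∅/ ok → permitted
/bjarb/ — σ1 onset /bj/ (2C), coda /rb/ (4→1 falls) ok → permitted
/bawn/ — σ1 onset /b/, coda /wn/ (5→3 falls) ok → permitted

/wwulnt/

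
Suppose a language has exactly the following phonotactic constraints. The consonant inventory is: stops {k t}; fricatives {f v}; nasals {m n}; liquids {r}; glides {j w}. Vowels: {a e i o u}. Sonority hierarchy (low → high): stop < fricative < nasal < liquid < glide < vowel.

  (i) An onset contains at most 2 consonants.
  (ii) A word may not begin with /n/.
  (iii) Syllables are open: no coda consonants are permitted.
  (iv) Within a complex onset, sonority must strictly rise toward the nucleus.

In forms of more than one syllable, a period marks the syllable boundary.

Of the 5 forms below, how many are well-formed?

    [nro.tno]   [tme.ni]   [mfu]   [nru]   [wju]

1

[nro.tno] — violates constraint (ii): word begins with /n/ → ill-formed
[tme.ni] — σ1 onset /tm/ (1→3 rises), coda /∅/ ok; σ2 onset /n/, coda /∅/ ok → well-formed
[mfu] — violates constraint (iv): syllable 1 onset /mf/: /m/ (nasal, 3) → /f/ (fricative, 2) does not rise → ill-formed
[nru] — violates constraint (ii): word begins with /n/ → ill-formed
[wju] — violates constraint (iv): syllable 1 onset /wj/: /w/ (glide, 5) → /j/ (glide, 5) does not rise → ill-formed
Well-formed: [tme.ni] → 1.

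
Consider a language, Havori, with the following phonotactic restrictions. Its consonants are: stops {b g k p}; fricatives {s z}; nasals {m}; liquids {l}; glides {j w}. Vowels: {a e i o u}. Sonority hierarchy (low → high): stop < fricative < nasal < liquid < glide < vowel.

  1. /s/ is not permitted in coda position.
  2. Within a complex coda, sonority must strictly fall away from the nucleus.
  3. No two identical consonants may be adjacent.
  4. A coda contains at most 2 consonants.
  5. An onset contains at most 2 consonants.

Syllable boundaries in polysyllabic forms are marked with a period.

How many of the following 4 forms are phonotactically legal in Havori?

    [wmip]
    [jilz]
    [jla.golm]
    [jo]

[wmip] — σ1 onset /wm/ (2C), coda /p/ ok → phonotactically legal
[jilz] — σ1 onset /j/, coda /lz/ (4→2 falls) ok → phonotactically legal
[jla.golm] — σ1 onset /jl/ (2C), coda /∅/ ok; σ2 onset /g/, coda /lm/ (4→3 falls) ok → phonotactically legal
[jo] — σ1 onset /j/, coda /∅/ ok → phonotactically legal
Phonotactically legal: [wmip], [jilz], [jla.golm], [jo] → 4.

4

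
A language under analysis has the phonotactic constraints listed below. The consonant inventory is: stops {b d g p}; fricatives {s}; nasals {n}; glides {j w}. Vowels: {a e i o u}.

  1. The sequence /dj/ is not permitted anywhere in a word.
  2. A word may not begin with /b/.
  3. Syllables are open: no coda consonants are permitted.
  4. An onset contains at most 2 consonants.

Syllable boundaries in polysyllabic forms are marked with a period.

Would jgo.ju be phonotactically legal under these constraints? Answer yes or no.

yes

jgo.ju — σ1 onset /jg/ (2C), coda /∅/ ok; σ2 onset /j/, coda /∅/ ok → phonotactically legal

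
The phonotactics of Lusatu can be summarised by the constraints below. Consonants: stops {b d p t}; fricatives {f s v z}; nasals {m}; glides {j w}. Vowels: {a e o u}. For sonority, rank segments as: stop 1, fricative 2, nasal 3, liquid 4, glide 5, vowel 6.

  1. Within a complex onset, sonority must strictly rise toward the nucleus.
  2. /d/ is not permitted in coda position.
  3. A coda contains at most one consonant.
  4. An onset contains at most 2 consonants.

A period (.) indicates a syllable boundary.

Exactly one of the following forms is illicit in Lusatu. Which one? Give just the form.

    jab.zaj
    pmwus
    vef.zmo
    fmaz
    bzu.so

pmwus

jab.zaj — σ1 onset /j/, coda /b/ ok; σ2 onset /z/, coda /j/ ok → licit
pmwus — violates constraint 4: syllable 1 onset /pmw/ has 3 consonants (> 2) → illicit
vef.zmo — σ1 onset /v/, coda /f/ ok; σ2 onset /zm/ (2→3 rises), coda /∅/ ok → licit
fmaz — σ1 onset /fm/ (2→3 rises), coda /z/ ok → licit
bzu.so — σ1 onset /bz/ (1→2 rises), coda /∅/ ok; σ2 onset /s/, coda /∅/ ok → licit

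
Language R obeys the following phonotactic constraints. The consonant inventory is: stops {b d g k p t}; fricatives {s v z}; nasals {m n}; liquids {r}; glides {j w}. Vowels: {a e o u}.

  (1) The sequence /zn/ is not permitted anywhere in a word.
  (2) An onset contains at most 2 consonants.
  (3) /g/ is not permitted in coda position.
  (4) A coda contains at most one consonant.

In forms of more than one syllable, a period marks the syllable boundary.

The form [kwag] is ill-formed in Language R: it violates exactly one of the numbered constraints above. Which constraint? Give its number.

[kwag]: syllable 1 coda contains /g/.
This is a violation of constraint 3: "/g/ is not permitted in coda position."
The remaining constraints (1, 2, 4) are satisfied.

3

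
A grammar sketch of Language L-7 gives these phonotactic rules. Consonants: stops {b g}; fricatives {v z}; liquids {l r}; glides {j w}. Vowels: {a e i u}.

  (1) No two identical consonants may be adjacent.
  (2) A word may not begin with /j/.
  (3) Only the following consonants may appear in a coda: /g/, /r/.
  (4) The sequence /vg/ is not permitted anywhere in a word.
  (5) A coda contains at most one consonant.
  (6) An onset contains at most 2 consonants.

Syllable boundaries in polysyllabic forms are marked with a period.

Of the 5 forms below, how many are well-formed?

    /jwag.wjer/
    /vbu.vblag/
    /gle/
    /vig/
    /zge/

/jwag.wjer/ — violates constraint 2: word begins with /j/ → ill-formed
/vbu.vblag/ — violates constraint 6: syllable 2 onset /vbl/ has 3 consonants (> 2) → ill-formed
/gle/ — σ1 onset /gl/ (2C), coda /∅/ ok → well-formed
/vig/ — σ1 onset /v/, coda /g/ ok → well-formed
/zge/ — σ1 onset /zg/ (2C), coda /∅/ ok → well-formed
Well-formed: /gle/, /vig/, /zge/ → 3.

3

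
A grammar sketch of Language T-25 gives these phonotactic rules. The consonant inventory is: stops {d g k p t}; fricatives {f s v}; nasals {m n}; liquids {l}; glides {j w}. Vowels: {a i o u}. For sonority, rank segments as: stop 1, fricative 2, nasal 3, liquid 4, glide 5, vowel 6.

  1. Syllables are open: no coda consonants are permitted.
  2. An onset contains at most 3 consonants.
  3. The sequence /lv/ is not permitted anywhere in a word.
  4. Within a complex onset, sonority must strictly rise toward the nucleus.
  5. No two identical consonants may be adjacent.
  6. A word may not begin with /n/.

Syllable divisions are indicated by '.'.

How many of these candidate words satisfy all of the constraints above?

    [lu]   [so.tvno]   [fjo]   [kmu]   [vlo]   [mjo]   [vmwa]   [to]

[lu] — σ1 onset /l/, coda /∅/ ok → permitted
[so.tvno] — σ1 onset /s/, coda /∅/ ok; σ2 onset /tvn/ (1→2→3 rises), coda /∅/ ok → permitted
[fjo] — σ1 onset /fj/ (2→5 rises), coda /∅/ ok → permitted
[kmu] — σ1 onset /km/ (1→3 rises), coda /∅/ ok → permitted
[vlo] — σ1 onset /vl/ (2→4 rises), coda /∅/ ok → permitted
[mjo] — σ1 onset /mj/ (3→5 rises), coda /∅/ ok → permitted
[vmwa] — σ1 onset /vmw/ (2→3→5 rises), coda /∅/ ok → permitted
[to] — σ1 onset /t/, coda /∅/ ok → permitted
Permitted: [lu], [so.tvno], [fjo], [kmu], [vlo], [mjo], [vmwa], [to] → 8.

8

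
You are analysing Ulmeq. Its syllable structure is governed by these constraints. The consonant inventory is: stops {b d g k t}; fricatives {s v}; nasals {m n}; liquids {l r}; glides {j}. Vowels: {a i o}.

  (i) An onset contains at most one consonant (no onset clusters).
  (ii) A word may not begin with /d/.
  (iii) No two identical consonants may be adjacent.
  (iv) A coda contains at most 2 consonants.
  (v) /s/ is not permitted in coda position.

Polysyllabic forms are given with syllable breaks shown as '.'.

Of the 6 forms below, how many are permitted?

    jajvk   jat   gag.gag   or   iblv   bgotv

2

jajvk — violates constraint (iv): syllable 1 coda /jvk/ has 3 consonants (> 2) → not permitted
jat — σ1 onset /j/, coda /t/ ok → permitted
gag.gag — violates constraint (iii): adjacent identical consonants /gg/ → not permitted
or — σ1 onset /∅/, coda /r/ ok → permitted
iblv — violates constraint (iv): syllable 1 coda /blv/ has 3 consonants (> 2) → not permitted
bgotv — violates constraint (i): syllable 1 onset /bg/ has 2 consonants (> 1) → not permitted
Permitted: jat, or → 2.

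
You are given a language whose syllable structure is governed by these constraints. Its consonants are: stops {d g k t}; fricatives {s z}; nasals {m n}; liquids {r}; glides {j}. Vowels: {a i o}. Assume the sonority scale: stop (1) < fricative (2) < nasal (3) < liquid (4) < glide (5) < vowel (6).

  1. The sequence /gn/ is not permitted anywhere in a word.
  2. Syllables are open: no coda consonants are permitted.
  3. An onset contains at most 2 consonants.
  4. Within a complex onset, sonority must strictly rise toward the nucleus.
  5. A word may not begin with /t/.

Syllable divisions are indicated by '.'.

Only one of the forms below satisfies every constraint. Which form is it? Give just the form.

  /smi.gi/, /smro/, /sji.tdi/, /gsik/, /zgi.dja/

/smi.gi/

/smi.gi/ — σ1 onset /sm/ (2→3 rises), coda /∅/ ok; σ2 onset /g/, coda /∅/ ok → permitted
/smro/ — violates constraint 3: syllable 1 onset /smr/ has 3 consonants (> 2) → not permitted
/sji.tdi/ — violates constraint 4: syllable 2 onset /td/: /t/ (stop, 1) → /d/ (stop, 1) does not rise → not permitted
/gsik/ — violates constraint 2: syllable 1 coda /k/ has 1 consonant (> 0) → not permitted
/zgi.dja/ — violates constraint 4: syllable 1 onset /zg/: /z/ (fricative, 2) → /g/ (stop, 1) does not rise → not permitted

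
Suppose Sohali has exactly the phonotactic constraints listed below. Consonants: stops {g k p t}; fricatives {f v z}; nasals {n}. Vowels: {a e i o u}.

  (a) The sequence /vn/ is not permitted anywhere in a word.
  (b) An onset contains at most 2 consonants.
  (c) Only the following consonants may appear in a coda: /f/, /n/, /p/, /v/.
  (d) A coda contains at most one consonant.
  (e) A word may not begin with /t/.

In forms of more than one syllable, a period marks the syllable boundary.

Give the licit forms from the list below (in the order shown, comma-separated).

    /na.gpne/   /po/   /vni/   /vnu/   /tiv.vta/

/na.gpne/ — violates constraint (b): syllable 2 onset /gpn/ has 3 consonants (> 2) → illicit
/po/ — σ1 onset /p/, coda /∅/ ok → licit
/vni/ — violates constraint (a): contains banned sequence /vn/ → illicit
/vnu/ — violates constraint (a): contains banned sequence /vn/ → illicit
/tiv.vta/ — violates constraint (e): word begins with /t/ → illicit

/po/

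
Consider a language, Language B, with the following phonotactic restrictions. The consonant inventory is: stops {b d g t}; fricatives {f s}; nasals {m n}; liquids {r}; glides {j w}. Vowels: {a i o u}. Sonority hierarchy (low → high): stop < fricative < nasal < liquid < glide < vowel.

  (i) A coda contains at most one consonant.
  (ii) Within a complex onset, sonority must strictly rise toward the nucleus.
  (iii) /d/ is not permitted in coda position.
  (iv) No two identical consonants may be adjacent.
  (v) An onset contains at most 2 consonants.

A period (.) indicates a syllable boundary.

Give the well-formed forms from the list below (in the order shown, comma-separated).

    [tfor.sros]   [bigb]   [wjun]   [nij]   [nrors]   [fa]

[tfor.sros], [nij], [fa]

[tfor.sros] — σ1 onset /tf/ (1→2 rises), coda /r/ ok; σ2 onset /sr/ (2→4 rises), coda /s/ ok → well-formed
[bigb] — violates constraint (i): syllable 1 coda /gb/ has 2 consonants (> 1) → ill-formed
[wjun] — violates constraint (ii): syllable 1 onset /wj/: /w/ (glide, 5) → /j/ (glide, 5) does not rise → ill-formed
[nij] — σ1 onset /n/, coda /j/ ok → well-formed
[nrors] — violates constraint (i): syllable 1 coda /rs/ has 2 consonants (> 1) → ill-formed
[fa] — σ1 onset /f/, coda /∅/ ok → well-formed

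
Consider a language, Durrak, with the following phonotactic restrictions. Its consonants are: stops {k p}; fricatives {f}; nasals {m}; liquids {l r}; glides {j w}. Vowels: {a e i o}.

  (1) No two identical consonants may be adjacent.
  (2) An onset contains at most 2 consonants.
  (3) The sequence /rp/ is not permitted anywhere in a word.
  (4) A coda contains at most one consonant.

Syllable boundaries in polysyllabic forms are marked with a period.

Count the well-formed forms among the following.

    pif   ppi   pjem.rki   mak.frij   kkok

pif — σ1 onset /p/, coda /f/ ok → well-formed
ppi — violates constraint 1: adjacent identical consonants /pp/ → ill-formed
pjem.rki — σ1 onset /pj/ (2C), coda /m/ ok; σ2 onset /rk/ (2C), coda /∅/ ok → well-formed
mak.frij — σ1 onset /m/, coda /k/ ok; σ2 onset /fr/ (2C), coda /j/ ok → well-formed
kkok — violates constraint 1: adjacent identical consonants /kk/ → ill-formed
Well-formed: pif, pjem.rki, mak.frij → 3.

3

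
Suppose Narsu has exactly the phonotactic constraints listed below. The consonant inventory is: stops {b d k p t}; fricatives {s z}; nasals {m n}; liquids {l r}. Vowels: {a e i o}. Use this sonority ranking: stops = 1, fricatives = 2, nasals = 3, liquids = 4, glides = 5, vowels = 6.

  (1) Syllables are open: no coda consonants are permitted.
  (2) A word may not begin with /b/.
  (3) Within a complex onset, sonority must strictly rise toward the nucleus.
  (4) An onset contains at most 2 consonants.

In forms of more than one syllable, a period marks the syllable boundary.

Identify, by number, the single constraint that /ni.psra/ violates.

/ni.psra/: syllable 2 onset /psr/ has 3 consonants (> 2).
This is a violation of constraint 4: "An onset contains at most 2 consonants."
The remaining constraints (1, 2, 3) are satisfied.

4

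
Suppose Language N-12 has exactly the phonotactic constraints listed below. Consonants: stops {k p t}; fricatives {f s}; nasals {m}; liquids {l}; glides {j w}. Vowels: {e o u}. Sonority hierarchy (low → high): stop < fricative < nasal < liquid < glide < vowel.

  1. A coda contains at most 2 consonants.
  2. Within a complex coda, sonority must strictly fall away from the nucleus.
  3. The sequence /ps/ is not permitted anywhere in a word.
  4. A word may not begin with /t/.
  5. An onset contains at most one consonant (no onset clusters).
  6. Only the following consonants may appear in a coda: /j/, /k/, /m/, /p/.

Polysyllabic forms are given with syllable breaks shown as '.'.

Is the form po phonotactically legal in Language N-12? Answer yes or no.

po — σ1 onset /p/, coda /∅/ ok → phonotactically legal

yes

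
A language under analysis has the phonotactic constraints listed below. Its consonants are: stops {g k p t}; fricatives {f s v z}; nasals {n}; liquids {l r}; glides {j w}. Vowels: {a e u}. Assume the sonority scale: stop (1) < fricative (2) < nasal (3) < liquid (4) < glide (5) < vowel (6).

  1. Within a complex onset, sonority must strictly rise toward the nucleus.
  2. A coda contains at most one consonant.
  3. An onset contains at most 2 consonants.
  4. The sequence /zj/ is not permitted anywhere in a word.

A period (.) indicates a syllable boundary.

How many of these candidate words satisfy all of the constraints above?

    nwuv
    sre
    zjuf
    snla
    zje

nwuv — σ1 onset /nw/ (3→5 rises), coda /v/ ok → well-formed
sre — σ1 onset /sr/ (2→4 rises), coda /∅/ ok → well-formed
zjuf — violates constraint 4: contains banned sequence /zj/ → ill-formed
snla — violates constraint 3: syllable 1 onset /snl/ has 3 consonants (> 2) → ill-formed
zje — violates constraint 4: contains banned sequence /zj/ → ill-formed
Well-formed: nwuv, sre → 2.

2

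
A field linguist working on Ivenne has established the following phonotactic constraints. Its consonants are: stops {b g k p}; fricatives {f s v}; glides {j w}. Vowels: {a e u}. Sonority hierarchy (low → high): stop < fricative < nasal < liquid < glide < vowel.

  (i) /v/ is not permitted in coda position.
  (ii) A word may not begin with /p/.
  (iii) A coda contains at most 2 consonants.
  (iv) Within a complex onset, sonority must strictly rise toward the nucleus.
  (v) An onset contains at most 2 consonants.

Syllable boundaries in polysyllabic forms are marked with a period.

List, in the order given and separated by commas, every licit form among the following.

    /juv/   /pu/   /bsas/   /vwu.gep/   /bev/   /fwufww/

/bsas/, /vwu.gep/

/juv/ — violates constraint (i): syllable 1 coda contains /v/ → illicit
/pu/ — violates constraint (ii): word begins with /p/ → illicit
/bsas/ — σ1 onset /bs/ (1→2 rises), coda /s/ ok → licit
/vwu.gep/ — σ1 onset /vw/ (2→5 rises), coda /∅/ ok; σ2 onset /g/, coda /p/ ok → licit
/bev/ — violates constraint (i): syllable 1 coda contains /v/ → illicit
/fwufww/ — violates constraint (iii): syllable 1 coda /fww/ has 3 consonants (> 2) → illicit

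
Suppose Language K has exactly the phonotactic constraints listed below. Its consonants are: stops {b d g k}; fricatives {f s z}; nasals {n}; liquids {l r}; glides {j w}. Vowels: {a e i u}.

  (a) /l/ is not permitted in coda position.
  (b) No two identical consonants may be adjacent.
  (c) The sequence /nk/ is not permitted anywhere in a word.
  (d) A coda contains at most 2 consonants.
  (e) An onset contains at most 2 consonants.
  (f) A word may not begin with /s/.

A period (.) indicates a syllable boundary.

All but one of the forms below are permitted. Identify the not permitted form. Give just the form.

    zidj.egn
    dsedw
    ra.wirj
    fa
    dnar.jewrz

zidj.egn — σ1 onset /z/, coda /dj/ (2C) ok; σ2 onset /∅/, coda /gn/ (2C) ok → permitted
dsedw — σ1 onset /ds/ (2C), coda /dw/ (2C) ok → permitted
ra.wirj — σ1 onset /r/, coda /∅/ ok; σ2 onset /w/, coda /rj/ (2C) ok → permitted
fa — σ1 onset /f/, coda /∅/ ok → permitted
dnar.jewrz — violates constraint (d): syllable 2 coda /wrz/ has 3 consonants (> 2) → not permitted

dnar.jewrz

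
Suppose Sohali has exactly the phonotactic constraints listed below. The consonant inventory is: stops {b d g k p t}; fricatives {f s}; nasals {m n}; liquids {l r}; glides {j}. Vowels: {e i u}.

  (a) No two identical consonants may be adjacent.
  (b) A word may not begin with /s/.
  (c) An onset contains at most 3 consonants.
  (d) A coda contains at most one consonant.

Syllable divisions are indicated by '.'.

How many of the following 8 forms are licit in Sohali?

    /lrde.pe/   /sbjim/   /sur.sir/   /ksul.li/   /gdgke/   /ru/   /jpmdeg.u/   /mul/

3

/lrde.pe/ — σ1 onset /lrd/ (3C), coda /∅/ ok; σ2 onset /p/, coda /∅/ ok → licit
/sbjim/ — violates constraint (b): word begins with /s/ → illicit
/sur.sir/ — violates constraint (b): word begins with /s/ → illicit
/ksul.li/ — violates constraint (a): adjacent identical consonants /ll/ → illicit
/gdgke/ — violates constraint (c): syllable 1 onset /gdgk/ has 4 consonants (> 3) → illicit
/ru/ — σ1 onset /r/, coda /∅/ ok → licit
/jpmdeg.u/ — violates constraint (c): syllable 1 onset /jpmd/ has 4 consonants (> 3) → illicit
/mul/ — σ1 onset /m/, coda /l/ ok → licit
Licit: /lrde.pe/, /ru/, /mul/ → 3.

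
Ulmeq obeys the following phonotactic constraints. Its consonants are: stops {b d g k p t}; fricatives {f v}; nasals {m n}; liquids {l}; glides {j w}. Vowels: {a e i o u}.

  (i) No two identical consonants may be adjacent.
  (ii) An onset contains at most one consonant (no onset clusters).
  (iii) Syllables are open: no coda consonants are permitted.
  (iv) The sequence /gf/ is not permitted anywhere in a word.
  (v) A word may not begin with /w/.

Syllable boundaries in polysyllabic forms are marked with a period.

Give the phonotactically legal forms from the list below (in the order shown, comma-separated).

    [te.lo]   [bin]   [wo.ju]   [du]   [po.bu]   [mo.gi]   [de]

[te.lo] — σ1 onset /t/, coda /∅/ ok; σ2 onset /l/, coda /∅/ ok → phonotactically legal
[bin] — violates constraint (iii): syllable 1 coda /n/ has 1 consonant (> 0) → phonotactically illegal
[wo.ju] — violates constraint (v): word begins with /w/ → phonotactically illegal
[du] — σ1 onset /d/, coda /∅/ ok → phonotactically legal
[po.bu] — σ1 onset /p/, coda /∅/ ok; σ2 onset /b/, coda /∅/ ok → phonotactically legal
[mo.gi] — σ1 onset /m/, coda /∅/ ok; σ2 onset /g/, coda /∅/ ok → phonotactically legal
[de] — σ1 onset /d/, coda /∅/ ok → phonotactically legal

[te.lo], [du], [po.bu], [mo.gi], [de]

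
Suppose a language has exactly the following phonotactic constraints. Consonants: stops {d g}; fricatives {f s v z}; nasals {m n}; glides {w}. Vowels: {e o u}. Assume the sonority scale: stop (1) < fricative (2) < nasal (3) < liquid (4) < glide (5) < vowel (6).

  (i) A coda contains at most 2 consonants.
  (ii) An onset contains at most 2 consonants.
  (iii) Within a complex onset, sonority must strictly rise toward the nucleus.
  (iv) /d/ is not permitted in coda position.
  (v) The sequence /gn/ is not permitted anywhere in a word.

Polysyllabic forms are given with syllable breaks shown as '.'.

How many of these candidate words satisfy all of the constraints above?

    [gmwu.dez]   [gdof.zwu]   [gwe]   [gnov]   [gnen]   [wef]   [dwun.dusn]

3

[gmwu.dez] — violates constraint (ii): syllable 1 onset /gmw/ has 3 consonants (> 2) → ill-formed
[gdof.zwu] — violates constraint (iii): syllable 1 onset /gd/: /g/ (stop, 1) → /d/ (stop, 1) does not rise → ill-formed
[gwe] — σ1 onset /gw/ (1→5 rises), coda /∅/ ok → well-formed
[gnov] — violates constraint (v): contains banned sequence /gn/ → ill-formed
[gnen] — violates constraint (v): contains banned sequence /gn/ → ill-formed
[wef] — σ1 onset /w/, coda /f/ ok → well-formed
[dwun.dusn] — σ1 onset /dw/ (1→5 rises), coda /n/ ok; σ2 onset /d/, coda /sn/ (2C) ok → well-formed
Well-formed: [gwe], [wef], [dwun.dusn] → 3.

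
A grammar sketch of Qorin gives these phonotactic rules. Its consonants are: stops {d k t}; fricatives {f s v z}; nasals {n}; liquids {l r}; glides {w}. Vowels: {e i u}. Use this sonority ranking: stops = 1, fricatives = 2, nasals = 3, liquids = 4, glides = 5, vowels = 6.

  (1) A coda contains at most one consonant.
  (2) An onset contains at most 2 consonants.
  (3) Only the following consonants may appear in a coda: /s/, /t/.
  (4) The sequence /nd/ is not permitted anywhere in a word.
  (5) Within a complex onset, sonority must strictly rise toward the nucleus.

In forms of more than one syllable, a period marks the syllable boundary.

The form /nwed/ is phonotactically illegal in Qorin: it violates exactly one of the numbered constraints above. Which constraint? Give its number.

/nwed/: syllable 1 coda contains /d/, which is not a licensed coda consonant.
This is a violation of constraint 3: "Only the following consonants may appear in a coda: /s/, /t/."
The remaining constraints (1, 2, 4, 5) are satisfied.

3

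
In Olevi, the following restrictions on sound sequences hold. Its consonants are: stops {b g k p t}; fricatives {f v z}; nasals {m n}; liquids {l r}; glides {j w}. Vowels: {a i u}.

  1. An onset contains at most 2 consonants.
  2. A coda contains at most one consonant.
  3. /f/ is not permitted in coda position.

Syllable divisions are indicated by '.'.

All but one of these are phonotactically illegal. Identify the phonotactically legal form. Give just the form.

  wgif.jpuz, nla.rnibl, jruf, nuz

nuz

wgif.jpuz — violates constraint 3: syllable 1 coda contains /f/ → phonotactically illegal
nla.rnibl — violates constraint 2: syllable 2 coda /bl/ has 2 consonants (> 1) → phonotactically illegal
jruf — violates constraint 3: syllable 1 coda contains /f/ → phonotactically illegal
nuz — σ1 onset /n/, coda /z/ ok → phonotactically legal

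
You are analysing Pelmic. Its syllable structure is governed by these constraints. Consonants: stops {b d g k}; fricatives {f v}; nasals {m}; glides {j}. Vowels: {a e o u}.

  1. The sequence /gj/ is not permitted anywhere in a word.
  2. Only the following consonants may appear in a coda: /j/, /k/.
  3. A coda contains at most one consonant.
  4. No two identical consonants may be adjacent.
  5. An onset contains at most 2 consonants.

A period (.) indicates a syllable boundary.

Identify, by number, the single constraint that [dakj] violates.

3

[dakj]: syllable 1 coda /kj/ has 2 consonants (> 1).
This is a violation of constraint 3: "A coda contains at most one consonant."
The remaining constraints (1, 2, 4, 5) are satisfied.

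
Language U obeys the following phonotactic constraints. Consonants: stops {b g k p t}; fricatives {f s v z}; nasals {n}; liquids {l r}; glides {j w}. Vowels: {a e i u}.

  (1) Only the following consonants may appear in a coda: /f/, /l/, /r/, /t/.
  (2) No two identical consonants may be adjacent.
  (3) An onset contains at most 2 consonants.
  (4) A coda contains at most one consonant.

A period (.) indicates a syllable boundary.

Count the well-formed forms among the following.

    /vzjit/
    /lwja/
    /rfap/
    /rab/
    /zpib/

0

/vzjit/ — violates constraint 3: syllable 1 onset /vzj/ has 3 consonants (> 2) → ill-formed
/lwja/ — violates constraint 3: syllable 1 onset /lwj/ has 3 consonants (> 2) → ill-formed
/rfap/ — violates constraint 1: syllable 1 coda contains /p/, which is not a licensed coda consonant → ill-formed
/rab/ — violates constraint 1: syllable 1 coda contains /b/, which is not a licensed coda consonant → ill-formed
/zpib/ — violates constraint 1: syllable 1 coda contains /b/, which is not a licensed coda consonant → ill-formed
No form is well-formed → 0.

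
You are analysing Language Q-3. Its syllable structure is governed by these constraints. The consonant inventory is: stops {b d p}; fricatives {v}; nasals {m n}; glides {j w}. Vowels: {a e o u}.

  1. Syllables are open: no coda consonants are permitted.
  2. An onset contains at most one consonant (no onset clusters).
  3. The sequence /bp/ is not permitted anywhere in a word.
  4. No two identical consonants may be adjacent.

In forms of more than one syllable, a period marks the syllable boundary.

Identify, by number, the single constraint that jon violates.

jon: syllable 1 coda /n/ has 1 consonant (> 0).
This is a violation of constraint 1: "Syllables are open: no coda consonants are permitted."
The remaining constraints (2, 3, 4) are satisfied.

1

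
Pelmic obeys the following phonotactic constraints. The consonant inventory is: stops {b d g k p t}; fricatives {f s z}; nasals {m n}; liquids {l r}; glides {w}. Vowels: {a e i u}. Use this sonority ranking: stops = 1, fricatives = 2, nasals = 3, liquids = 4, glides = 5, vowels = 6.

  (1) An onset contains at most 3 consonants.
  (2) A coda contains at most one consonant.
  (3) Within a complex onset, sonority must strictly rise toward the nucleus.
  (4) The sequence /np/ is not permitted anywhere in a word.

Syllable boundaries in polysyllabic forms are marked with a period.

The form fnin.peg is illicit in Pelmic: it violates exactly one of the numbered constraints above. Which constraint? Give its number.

fnin.peg: contains banned sequence /np/.
This is a violation of constraint 4: "The sequence /np/ is not permitted anywhere in a word."
The remaining constraints (1, 2, 3) are satisfied.

4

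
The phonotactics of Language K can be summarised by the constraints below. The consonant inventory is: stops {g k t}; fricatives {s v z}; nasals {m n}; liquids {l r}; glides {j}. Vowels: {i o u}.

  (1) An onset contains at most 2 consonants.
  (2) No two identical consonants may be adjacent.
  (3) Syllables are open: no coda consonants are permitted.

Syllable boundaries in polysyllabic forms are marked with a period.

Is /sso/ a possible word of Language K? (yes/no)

no

/sso/ — violates constraint 2: adjacent identical consonants /ss/ → phonotactically illegal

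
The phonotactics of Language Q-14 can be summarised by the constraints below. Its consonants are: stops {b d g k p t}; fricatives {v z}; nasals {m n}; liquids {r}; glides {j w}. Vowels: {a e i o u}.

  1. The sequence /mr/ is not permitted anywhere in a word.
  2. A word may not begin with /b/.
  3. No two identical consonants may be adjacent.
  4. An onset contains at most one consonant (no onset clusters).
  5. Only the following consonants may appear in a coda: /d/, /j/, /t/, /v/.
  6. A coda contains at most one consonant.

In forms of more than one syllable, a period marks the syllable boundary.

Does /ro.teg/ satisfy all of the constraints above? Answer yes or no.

no

/ro.teg/ — violates constraint 5: syllable 2 coda contains /g/, which is not a licensed coda consonant → phonotactically illegal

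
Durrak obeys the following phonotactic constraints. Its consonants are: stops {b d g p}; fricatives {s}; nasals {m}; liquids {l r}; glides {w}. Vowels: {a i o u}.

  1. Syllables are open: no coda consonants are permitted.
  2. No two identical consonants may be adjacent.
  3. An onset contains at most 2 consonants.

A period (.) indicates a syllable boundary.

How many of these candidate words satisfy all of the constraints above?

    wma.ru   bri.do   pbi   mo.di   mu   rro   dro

wma.ru — σ1 onset /wm/ (2C), coda /∅/ ok; σ2 onset /r/, coda /∅/ ok → phonotactically legal
bri.do — σ1 onset /br/ (2C), coda /∅/ ok; σ2 onset /d/, coda /∅/ ok → phonotactically legal
pbi — σ1 onset /pb/ (2C), coda /∅/ ok → phonotactically legal
mo.di — σ1 onset /m/, coda /∅/ ok; σ2 onset /d/, coda /∅/ ok → phonotactically legal
mu — σ1 onset /m/, coda /∅/ ok → phonotactically legal
rro — violates constraint 2: adjacent identical consonants /rr/ → phonotactically illegal
dro — σ1 onset /dr/ (2C), coda /∅/ ok → phonotactically legal
Phonotactically legal: wma.ru, bri.do, pbi, mo.di, mu, dro → 6.

6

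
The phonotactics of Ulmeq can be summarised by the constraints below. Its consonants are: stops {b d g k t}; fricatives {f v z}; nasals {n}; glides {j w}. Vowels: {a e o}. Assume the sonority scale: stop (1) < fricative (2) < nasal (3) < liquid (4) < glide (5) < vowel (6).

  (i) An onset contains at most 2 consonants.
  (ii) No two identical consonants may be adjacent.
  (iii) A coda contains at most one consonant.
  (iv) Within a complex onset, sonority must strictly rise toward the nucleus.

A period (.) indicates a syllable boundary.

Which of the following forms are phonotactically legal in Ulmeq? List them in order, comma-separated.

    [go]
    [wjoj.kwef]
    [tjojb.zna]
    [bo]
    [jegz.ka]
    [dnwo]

[go] — σ1 onset /g/, coda /∅/ ok → phonotactically legal
[wjoj.kwef] — violates constraint (iv): syllable 1 onset /wj/: /w/ (glide, 5) → /j/ (glide, 5) does not rise → phonotactically illegal
[tjojb.zna] — violates constraint (iii): syllable 1 coda /jb/ has 2 consonants (> 1) → phonotactically illegal
[bo] — σ1 onset /b/, coda /∅/ ok → phonotactically legal
[jegz.ka] — violates constraint (iii): syllable 1 coda /gz/ has 2 consonants (> 1) → phonotactically illegal
[dnwo] — violates constraint (i): syllable 1 onset /dnw/ has 3 consonants (> 2) → phonotactically illegal

[go], [bo]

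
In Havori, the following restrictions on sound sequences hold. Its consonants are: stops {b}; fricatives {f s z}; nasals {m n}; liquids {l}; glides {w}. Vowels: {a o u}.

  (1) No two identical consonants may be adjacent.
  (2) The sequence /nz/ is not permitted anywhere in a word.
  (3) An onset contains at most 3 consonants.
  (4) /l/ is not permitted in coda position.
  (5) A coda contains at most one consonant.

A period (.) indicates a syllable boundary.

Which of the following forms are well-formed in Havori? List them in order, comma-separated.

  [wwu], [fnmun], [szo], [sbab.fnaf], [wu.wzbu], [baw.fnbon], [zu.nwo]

[fnmun], [szo], [sbab.fnaf], [wu.wzbu], [baw.fnbon], [zu.nwo]

[wwu] — violates constraint 1: adjacent identical consonants /ww/ → ill-formed
[fnmun] — σ1 onset /fnm/ (3C), coda /n/ ok → well-formed
[szo] — σ1 onset /sz/ (2C), coda /∅/ ok → well-formed
[sbab.fnaf] — σ1 onset /sb/ (2C), coda /b/ ok; σ2 onset /fn/ (2C), coda /f/ ok → well-formed
[wu.wzbu] — σ1 onset /w/, coda /∅/ ok; σ2 onset /wzb/ (3C), coda /∅/ ok → well-formed
[baw.fnbon] — σ1 onset /b/, coda /w/ ok; σ2 onset /fnb/ (3C), coda /n/ ok → well-formed
[zu.nwo] — σ1 onset /z/, coda /∅/ ok; σ2 onset /nw/ (2C), coda /∅/ ok → well-formed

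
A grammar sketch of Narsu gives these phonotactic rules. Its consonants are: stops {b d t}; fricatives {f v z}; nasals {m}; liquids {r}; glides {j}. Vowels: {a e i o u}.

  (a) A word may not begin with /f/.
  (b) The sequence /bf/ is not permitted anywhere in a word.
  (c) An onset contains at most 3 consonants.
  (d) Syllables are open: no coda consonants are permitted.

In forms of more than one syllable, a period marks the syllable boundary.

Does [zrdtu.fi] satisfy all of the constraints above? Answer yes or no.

[zrdtu.fi] — violates constraint (c): syllable 1 onset /zrdt/ has 4 consonants (> 3) → not permitted

no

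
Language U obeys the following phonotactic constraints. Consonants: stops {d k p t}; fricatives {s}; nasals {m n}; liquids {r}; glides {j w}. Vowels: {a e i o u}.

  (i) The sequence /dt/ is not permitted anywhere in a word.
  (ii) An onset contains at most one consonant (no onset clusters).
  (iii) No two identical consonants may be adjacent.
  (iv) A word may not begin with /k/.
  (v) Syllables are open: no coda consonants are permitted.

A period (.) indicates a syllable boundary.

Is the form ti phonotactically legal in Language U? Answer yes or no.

yes

ti — σ1 onset /t/, coda /∅/ ok → phonotactically legal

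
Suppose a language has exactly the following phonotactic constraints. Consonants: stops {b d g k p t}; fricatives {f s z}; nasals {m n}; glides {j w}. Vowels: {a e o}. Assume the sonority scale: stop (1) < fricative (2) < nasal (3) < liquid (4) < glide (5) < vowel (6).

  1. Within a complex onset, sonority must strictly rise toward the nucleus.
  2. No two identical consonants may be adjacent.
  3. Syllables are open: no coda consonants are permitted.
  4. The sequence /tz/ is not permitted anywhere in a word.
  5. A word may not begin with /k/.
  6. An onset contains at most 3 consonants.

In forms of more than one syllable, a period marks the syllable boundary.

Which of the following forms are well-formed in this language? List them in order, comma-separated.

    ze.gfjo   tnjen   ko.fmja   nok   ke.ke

ze.gfjo — σ1 onset /z/, coda /∅/ ok; σ2 onset /gfj/ (1→2→5 rises), coda /∅/ ok → well-formed
tnjen — violates constraint 3: syllable 1 coda /n/ has 1 consonant (> 0) → ill-formed
ko.fmja — violates constraint 5: word begins with /k/ → ill-formed
nok — violates constraint 3: syllable 1 coda /k/ has 1 consonant (> 0) → ill-formed
ke.ke — violates constraint 5: word begins with /k/ → ill-formed

ze.gfjo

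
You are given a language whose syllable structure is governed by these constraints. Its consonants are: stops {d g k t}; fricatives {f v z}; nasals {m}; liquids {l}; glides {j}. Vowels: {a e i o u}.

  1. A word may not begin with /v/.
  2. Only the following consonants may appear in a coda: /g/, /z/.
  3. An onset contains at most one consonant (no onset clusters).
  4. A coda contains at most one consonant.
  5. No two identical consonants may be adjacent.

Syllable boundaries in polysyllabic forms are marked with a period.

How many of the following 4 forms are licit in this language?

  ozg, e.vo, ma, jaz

3

ozg — violates constraint 4: syllable 1 coda /zg/ has 2 consonants (> 1) → illicit
e.vo — σ1 onset /∅/, coda /∅/ ok; σ2 onset /v/, coda /∅/ ok → licit
ma — σ1 onset /m/, coda /∅/ ok → licit
jaz — σ1 onset /j/, coda /z/ ok → licit
Licit: e.vo, ma, jaz → 3.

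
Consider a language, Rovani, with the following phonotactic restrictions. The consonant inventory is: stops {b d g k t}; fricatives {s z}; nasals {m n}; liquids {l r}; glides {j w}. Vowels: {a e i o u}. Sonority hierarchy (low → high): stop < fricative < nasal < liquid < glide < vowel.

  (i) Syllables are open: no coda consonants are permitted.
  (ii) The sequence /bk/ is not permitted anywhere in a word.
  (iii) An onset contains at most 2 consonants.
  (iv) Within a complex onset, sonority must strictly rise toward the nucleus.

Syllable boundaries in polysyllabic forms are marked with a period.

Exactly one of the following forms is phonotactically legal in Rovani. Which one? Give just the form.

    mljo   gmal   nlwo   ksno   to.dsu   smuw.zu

mljo — violates constraint (iii): syllable 1 onset /mlj/ has 3 consonants (> 2) → phonotactically illegal
gmal — violates constraint (i): syllable 1 coda /l/ has 1 consonant (> 0) → phonotactically illegal
nlwo — violates constraint (iii): syllable 1 onset /nlw/ has 3 consonants (> 2) → phonotactically illegal
ksno — violates constraint (iii): syllable 1 onset /ksn/ has 3 consonants (> 2) → phonotactically illegal
to.dsu — σ1 onset /t/, coda /∅/ ok; σ2 onset /ds/ (1→2 rises), coda /∅/ ok → phonotactically legal
smuw.zu — violates constraint (i): syllable 1 coda /w/ has 1 consonant (> 0) → phonotactically illegal

to.dsu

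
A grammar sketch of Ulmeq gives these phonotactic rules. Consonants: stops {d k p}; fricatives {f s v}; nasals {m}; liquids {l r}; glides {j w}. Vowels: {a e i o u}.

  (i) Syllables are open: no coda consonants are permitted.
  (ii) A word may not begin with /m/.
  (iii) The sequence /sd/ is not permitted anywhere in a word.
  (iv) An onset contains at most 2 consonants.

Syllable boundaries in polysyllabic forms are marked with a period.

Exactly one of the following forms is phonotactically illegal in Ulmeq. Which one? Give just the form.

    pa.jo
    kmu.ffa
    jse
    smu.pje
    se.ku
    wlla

wlla

pa.jo — σ1 onset /p/, coda /∅/ ok; σ2 onset /j/, coda /∅/ ok → phonotactically legal
kmu.ffa — σ1 onset /km/ (2C), coda /∅/ ok; σ2 onset /ff/ (2C), coda /∅/ ok → phonotactically legal
jse — σ1 onset /js/ (2C), coda /∅/ ok → phonotactically legal
smu.pje — σ1 onset /sm/ (2C), coda /∅/ ok; σ2 onset /pj/ (2C), coda /∅/ ok → phonotactically legal
se.ku — σ1 onset /s/, coda /∅/ ok; σ2 onset /k/, coda /∅/ ok → phonotactically legal
wlla — violates constraint (iv): syllable 1 onset /wll/ has 3 consonants (> 2) → phonotactically illegal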